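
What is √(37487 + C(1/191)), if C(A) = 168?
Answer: √37655 ≈ 194.05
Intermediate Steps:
√(37487 + C(1/191)) = √(37487 + 168) = √37655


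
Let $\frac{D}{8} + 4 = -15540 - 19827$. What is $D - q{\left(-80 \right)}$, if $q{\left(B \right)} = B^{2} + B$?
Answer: $-289288$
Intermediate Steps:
$q{\left(B \right)} = B + B^{2}$
$D = -282968$ ($D = -32 + 8 \left(-15540 - 19827\right) = -32 + 8 \left(-35367\right) = -32 - 282936 = -282968$)
$D - q{\left(-80 \right)} = -282968 - - 80 \left(1 - 80\right) = -282968 - \left(-80\right) \left(-79\right) = -282968 - 6320 = -289288$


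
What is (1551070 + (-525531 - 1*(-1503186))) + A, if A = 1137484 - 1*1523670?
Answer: 2142539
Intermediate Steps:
A = -386186 (A = 1137484 - 1523670 = -386186)
(1551070 + (-525531 - 1*(-1503186))) + A = (1551070 + (-525531 - 1*(-1503186))) - 386186 = (1551070 + (-525531 + 1503186)) - 386186 = (1551070 + 977655) - 386186 = 2528725 - 386186 = 2142539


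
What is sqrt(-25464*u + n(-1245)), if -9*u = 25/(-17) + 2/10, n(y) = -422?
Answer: I*sqrt(29022230)/85 ≈ 63.379*I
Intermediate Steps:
u = 12/85 (u = -(25/(-17) + 2/10)/9 = -(25*(-1/17) + 2*(1/10))/9 = -(-25/17 + 1/5)/9 = -1/9*(-108/85) = 12/85 ≈ 0.14118)
sqrt(-25464*u + n(-1245)) = sqrt(-25464*12/85 - 422) = sqrt(-305568/85 - 422) = sqrt(-341438/85) = I*sqrt(29022230)/85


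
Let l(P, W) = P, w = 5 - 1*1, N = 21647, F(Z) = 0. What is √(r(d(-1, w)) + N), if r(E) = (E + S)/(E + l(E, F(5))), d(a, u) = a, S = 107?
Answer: √21594 ≈ 146.95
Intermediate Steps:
w = 4 (w = 5 - 1 = 4)
r(E) = (107 + E)/(2*E) (r(E) = (E + 107)/(E + E) = (107 + E)/((2*E)) = (107 + E)*(1/(2*E)) = (107 + E)/(2*E))
√(r(d(-1, w)) + N) = √((½)*(107 - 1)/(-1) + 21647) = √((½)*(-1)*106 + 21647) = √(-53 + 21647) = √21594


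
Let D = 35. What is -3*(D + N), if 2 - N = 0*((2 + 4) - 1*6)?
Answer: -111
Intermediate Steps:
N = 2 (N = 2 - 0*((2 + 4) - 1*6) = 2 - 0*(6 - 6) = 2 - 0*0 = 2 - 1*0 = 2 + 0 = 2)
-3*(D + N) = -3*(35 + 2) = -3*37 = -111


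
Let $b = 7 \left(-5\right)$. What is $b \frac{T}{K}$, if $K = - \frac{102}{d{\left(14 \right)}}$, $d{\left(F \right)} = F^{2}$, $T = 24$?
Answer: $\frac{27440}{17} \approx 1614.1$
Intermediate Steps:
$b = -35$
$K = - \frac{51}{98}$ ($K = - \frac{102}{14^{2}} = - \frac{102}{196} = \left(-102\right) \frac{1}{196} = - \frac{51}{98} \approx -0.52041$)
$b \frac{T}{K} = - 35 \frac{24}{- \frac{51}{98}} = - 35 \cdot 24 \left(- \frac{98}{51}\right) = \left(-35\right) \left(- \frac{784}{17}\right) = \frac{27440}{17}$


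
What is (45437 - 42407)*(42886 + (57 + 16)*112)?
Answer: 154717860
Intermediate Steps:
(45437 - 42407)*(42886 + (57 + 16)*112) = 3030*(42886 + 73*112) = 3030*(42886 + 8176) = 3030*51062 = 154717860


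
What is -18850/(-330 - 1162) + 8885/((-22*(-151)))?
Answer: 9484515/619553 ≈ 15.309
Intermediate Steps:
-18850/(-330 - 1162) + 8885/((-22*(-151))) = -18850/(-1492) + 8885/3322 = -18850*(-1/1492) + 8885*(1/3322) = 9425/746 + 8885/3322 = 9484515/619553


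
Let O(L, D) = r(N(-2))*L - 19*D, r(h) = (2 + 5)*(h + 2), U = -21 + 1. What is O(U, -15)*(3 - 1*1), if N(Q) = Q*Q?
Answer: -1110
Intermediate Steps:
N(Q) = Q²
U = -20
r(h) = 14 + 7*h (r(h) = 7*(2 + h) = 14 + 7*h)
O(L, D) = -19*D + 42*L (O(L, D) = (14 + 7*(-2)²)*L - 19*D = (14 + 7*4)*L - 19*D = (14 + 28)*L - 19*D = 42*L - 19*D = -19*D + 42*L)
O(U, -15)*(3 - 1*1) = (-19*(-15) + 42*(-20))*(3 - 1*1) = (285 - 840)*(3 - 1) = -555*2 = -1110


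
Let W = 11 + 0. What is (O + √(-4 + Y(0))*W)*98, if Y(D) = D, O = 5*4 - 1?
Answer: 1862 + 2156*I ≈ 1862.0 + 2156.0*I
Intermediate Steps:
O = 19 (O = 20 - 1 = 19)
W = 11
(O + √(-4 + Y(0))*W)*98 = (19 + √(-4 + 0)*11)*98 = (19 + √(-4)*11)*98 = (19 + (2*I)*11)*98 = (19 + 22*I)*98 = 1862 + 2156*I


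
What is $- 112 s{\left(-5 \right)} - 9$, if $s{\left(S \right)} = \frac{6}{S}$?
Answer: $\frac{627}{5} \approx 125.4$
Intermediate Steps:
$- 112 s{\left(-5 \right)} - 9 = - 112 \frac{6}{-5} - 9 = - 112 \cdot 6 \left(- \frac{1}{5}\right) - 9 = \left(-112\right) \left(- \frac{6}{5}\right) - 9 = \frac{672}{5} - 9 = \frac{627}{5}$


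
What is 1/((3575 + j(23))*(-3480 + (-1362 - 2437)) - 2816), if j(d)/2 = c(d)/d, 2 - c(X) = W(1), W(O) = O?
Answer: -23/598595101 ≈ -3.8423e-8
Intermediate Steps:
c(X) = 1 (c(X) = 2 - 1*1 = 2 - 1 = 1)
j(d) = 2/d (j(d) = 2*(1/d) = 2/d)
1/((3575 + j(23))*(-3480 + (-1362 - 2437)) - 2816) = 1/((3575 + 2/23)*(-3480 + (-1362 - 2437)) - 2816) = 1/((3575 + 2*(1/23))*(-3480 - 3799) - 2816) = 1/((3575 + 2/23)*(-7279) - 2816) = 1/((82227/23)*(-7279) - 2816) = 1/(-598530333/23 - 2816) = 1/(-598595101/23) = -23/598595101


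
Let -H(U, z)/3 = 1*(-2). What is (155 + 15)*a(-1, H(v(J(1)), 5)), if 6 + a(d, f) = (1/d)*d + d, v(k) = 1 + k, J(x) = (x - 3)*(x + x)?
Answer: -1020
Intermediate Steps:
J(x) = 2*x*(-3 + x) (J(x) = (-3 + x)*(2*x) = 2*x*(-3 + x))
H(U, z) = 6 (H(U, z) = -3*(-2) = 6)
a(d, f) = -5 + d (a(d, f) = -6 + ((1/d)*d + d) = -6 + (d/d + d) = -6 + (1 + d) = -5 + d)
(155 + 15)*a(-1, H(v(J(1)), 5)) = (155 + 15)*(-5 - 1) = 170*(-6) = -1020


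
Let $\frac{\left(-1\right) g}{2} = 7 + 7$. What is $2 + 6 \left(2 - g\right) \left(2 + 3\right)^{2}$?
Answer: $4502$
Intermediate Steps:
$g = -28$ ($g = - 2 \left(7 + 7\right) = \left(-2\right) 14 = -28$)
$2 + 6 \left(2 - g\right) \left(2 + 3\right)^{2} = 2 + 6 \left(2 - -28\right) \left(2 + 3\right)^{2} = 2 + 6 \left(2 + 28\right) 5^{2} = 2 + 6 \cdot 30 \cdot 25 = 2 + 180 \cdot 25 = 2 + 4500 = 4502$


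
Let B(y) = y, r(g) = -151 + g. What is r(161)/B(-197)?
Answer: -10/197 ≈ -0.050761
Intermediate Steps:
r(161)/B(-197) = (-151 + 161)/(-197) = 10*(-1/197) = -10/197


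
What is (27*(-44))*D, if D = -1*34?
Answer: 40392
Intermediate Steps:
D = -34
(27*(-44))*D = (27*(-44))*(-34) = -1188*(-34) = 40392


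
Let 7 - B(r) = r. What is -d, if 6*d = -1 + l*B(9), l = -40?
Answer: -79/6 ≈ -13.167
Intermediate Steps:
B(r) = 7 - r
d = 79/6 (d = (-1 - 40*(7 - 1*9))/6 = (-1 - 40*(7 - 9))/6 = (-1 - 40*(-2))/6 = (-1 + 80)/6 = (⅙)*79 = 79/6 ≈ 13.167)
-d = -1*79/6 = -79/6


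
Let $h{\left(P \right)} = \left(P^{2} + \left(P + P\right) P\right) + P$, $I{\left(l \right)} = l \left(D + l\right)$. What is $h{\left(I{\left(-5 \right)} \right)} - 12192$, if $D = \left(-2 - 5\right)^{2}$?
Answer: $132788$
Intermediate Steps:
$D = 49$ ($D = \left(-7\right)^{2} = 49$)
$I{\left(l \right)} = l \left(49 + l\right)$
$h{\left(P \right)} = P + 3 P^{2}$ ($h{\left(P \right)} = \left(P^{2} + 2 P P\right) + P = \left(P^{2} + 2 P^{2}\right) + P = 3 P^{2} + P = P + 3 P^{2}$)
$h{\left(I{\left(-5 \right)} \right)} - 12192 = - 5 \left(49 - 5\right) \left(1 + 3 \left(- 5 \left(49 - 5\right)\right)\right) - 12192 = \left(-5\right) 44 \left(1 + 3 \left(\left(-5\right) 44\right)\right) - 12192 = - 220 \left(1 + 3 \left(-220\right)\right) - 12192 = - 220 \left(1 - 660\right) - 12192 = \left(-220\right) \left(-659\right) - 12192 = 144980 - 12192 = 132788$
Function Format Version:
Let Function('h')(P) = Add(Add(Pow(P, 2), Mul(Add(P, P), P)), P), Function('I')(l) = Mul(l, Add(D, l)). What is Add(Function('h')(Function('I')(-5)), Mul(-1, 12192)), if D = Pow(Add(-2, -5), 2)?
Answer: 132788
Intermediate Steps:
D = 49 (D = Pow(-7, 2) = 49)
Function('I')(l) = Mul(l, Add(49, l))
Function('h')(P) = Add(P, Mul(3, Pow(P, 2))) (Function('h')(P) = Add(Add(Pow(P, 2), Mul(Mul(2, P), P)), P) = Add(Add(Pow(P, 2), Mul(2, Pow(P, 2))), P) = Add(Mul(3, Pow(P, 2)), P) = Add(P, Mul(3, Pow(P, 2))))
Add(Function('h')(Function('I')(-5)), Mul(-1, 12192)) = Add(Mul(Mul(-5, Add(49, -5)), Add(1, Mul(3, Mul(-5, Add(49, -5))))), Mul(-1, 12192)) = Add(Mul(Mul(-5, 44), Add(1, Mul(3, Mul(-5, 44)))), -12192) = Add(Mul(-220, Add(1, Mul(3, -220))), -12192) = Add(Mul(-220, Add(1, -660)), -12192) = Add(Mul(-220, -659), -12192) = Add(144980, -12192) = 132788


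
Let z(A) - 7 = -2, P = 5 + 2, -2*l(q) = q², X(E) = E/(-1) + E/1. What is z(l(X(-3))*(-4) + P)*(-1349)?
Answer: -6745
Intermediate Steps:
X(E) = 0 (X(E) = E*(-1) + E*1 = -E + E = 0)
l(q) = -q²/2
P = 7
z(A) = 5 (z(A) = 7 - 2 = 5)
z(l(X(-3))*(-4) + P)*(-1349) = 5*(-1349) = -6745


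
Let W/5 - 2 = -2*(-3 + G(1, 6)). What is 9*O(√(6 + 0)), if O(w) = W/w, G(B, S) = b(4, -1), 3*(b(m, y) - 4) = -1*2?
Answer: 10*√6 ≈ 24.495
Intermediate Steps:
b(m, y) = 10/3 (b(m, y) = 4 + (-1*2)/3 = 4 + (⅓)*(-2) = 4 - ⅔ = 10/3)
G(B, S) = 10/3
W = 20/3 (W = 10 + 5*(-2*(-3 + 10/3)) = 10 + 5*(-2*⅓) = 10 + 5*(-⅔) = 10 - 10/3 = 20/3 ≈ 6.6667)
O(w) = 20/(3*w)
9*O(√(6 + 0)) = 9*(20/(3*(√(6 + 0)))) = 9*(20/(3*(√6))) = 9*(20*(√6/6)/3) = 9*(10*√6/9) = 10*√6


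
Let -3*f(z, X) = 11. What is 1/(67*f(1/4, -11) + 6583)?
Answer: 3/19012 ≈ 0.00015780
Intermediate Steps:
f(z, X) = -11/3 (f(z, X) = -⅓*11 = -11/3)
1/(67*f(1/4, -11) + 6583) = 1/(67*(-11/3) + 6583) = 1/(-737/3 + 6583) = 1/(19012/3) = 3/19012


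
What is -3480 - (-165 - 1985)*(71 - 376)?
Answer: -659230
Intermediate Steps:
-3480 - (-165 - 1985)*(71 - 376) = -3480 - (-2150)*(-305) = -3480 - 1*655750 = -3480 - 655750 = -659230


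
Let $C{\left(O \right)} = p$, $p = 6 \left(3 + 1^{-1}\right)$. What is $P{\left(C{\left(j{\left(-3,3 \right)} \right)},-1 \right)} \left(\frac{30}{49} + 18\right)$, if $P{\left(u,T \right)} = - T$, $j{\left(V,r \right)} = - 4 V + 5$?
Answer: $\frac{912}{49} \approx 18.612$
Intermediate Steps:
$j{\left(V,r \right)} = 5 - 4 V$
$p = 24$ ($p = 6 \left(3 + 1\right) = 6 \cdot 4 = 24$)
$C{\left(O \right)} = 24$
$P{\left(C{\left(j{\left(-3,3 \right)} \right)},-1 \right)} \left(\frac{30}{49} + 18\right) = \left(-1\right) \left(-1\right) \left(\frac{30}{49} + 18\right) = 1 \left(30 \cdot \frac{1}{49} + 18\right) = 1 \left(\frac{30}{49} + 18\right) = 1 \cdot \frac{912}{49} = \frac{912}{49}$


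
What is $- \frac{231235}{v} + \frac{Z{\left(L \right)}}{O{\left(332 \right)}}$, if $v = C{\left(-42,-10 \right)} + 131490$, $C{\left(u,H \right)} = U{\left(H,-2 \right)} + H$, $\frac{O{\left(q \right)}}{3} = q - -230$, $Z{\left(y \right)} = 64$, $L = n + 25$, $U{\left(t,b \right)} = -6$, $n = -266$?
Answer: $- \frac{190723937}{110832582} \approx -1.7208$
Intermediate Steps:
$L = -241$ ($L = -266 + 25 = -241$)
$O{\left(q \right)} = 690 + 3 q$ ($O{\left(q \right)} = 3 \left(q - -230\right) = 3 \left(q + 230\right) = 3 \left(230 + q\right) = 690 + 3 q$)
$C{\left(u,H \right)} = -6 + H$
$v = 131474$ ($v = \left(-6 - 10\right) + 131490 = -16 + 131490 = 131474$)
$- \frac{231235}{v} + \frac{Z{\left(L \right)}}{O{\left(332 \right)}} = - \frac{231235}{131474} + \frac{64}{690 + 3 \cdot 332} = \left(-231235\right) \frac{1}{131474} + \frac{64}{690 + 996} = - \frac{231235}{131474} + \frac{64}{1686} = - \frac{231235}{131474} + 64 \cdot \frac{1}{1686} = - \frac{231235}{131474} + \frac{32}{843} = - \frac{190723937}{110832582}$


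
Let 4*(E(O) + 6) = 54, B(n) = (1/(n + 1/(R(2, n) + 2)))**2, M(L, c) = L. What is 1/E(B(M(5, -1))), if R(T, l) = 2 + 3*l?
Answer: 2/15 ≈ 0.13333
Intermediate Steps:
B(n) = (n + 1/(4 + 3*n))**(-2) (B(n) = (1/(n + 1/((2 + 3*n) + 2)))**2 = (1/(n + 1/(4 + 3*n)))**2 = (n + 1/(4 + 3*n))**(-2))
E(O) = 15/2 (E(O) = -6 + (1/4)*54 = -6 + 27/2 = 15/2)
1/E(B(M(5, -1))) = 1/(15/2) = 2/15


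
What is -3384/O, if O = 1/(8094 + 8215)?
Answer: -55189656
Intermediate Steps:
O = 1/16309 ≈ 6.1316e-5
-3384/O = -3384/1/16309 = -3384*16309 = -55189656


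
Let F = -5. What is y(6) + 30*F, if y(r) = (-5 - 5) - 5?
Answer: -165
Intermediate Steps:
y(r) = -15 (y(r) = -10 - 5 = -15)
y(6) + 30*F = -15 + 30*(-5) = -15 - 150 = -165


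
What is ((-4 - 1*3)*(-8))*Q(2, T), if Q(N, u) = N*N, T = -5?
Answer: 224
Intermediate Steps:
Q(N, u) = N²
((-4 - 1*3)*(-8))*Q(2, T) = ((-4 - 1*3)*(-8))*2² = ((-4 - 3)*(-8))*4 = -7*(-8)*4 = 56*4 = 224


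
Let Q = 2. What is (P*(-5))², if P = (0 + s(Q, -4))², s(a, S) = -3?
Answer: 2025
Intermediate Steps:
P = 9 (P = (0 - 3)² = (-3)² = 9)
(P*(-5))² = (9*(-5))² = (-45)² = 2025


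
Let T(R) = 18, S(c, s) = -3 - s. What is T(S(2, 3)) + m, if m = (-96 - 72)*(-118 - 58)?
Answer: 29586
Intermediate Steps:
m = 29568 (m = -168*(-176) = 29568)
T(S(2, 3)) + m = 18 + 29568 = 29586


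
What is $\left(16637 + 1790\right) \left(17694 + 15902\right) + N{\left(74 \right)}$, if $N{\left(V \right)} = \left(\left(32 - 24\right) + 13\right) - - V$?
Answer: $619073587$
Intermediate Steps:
$N{\left(V \right)} = 21 + V$ ($N{\left(V \right)} = \left(8 + 13\right) + V = 21 + V$)
$\left(16637 + 1790\right) \left(17694 + 15902\right) + N{\left(74 \right)} = \left(16637 + 1790\right) \left(17694 + 15902\right) + \left(21 + 74\right) = 18427 \cdot 33596 + 95 = 619073492 + 95 = 619073587$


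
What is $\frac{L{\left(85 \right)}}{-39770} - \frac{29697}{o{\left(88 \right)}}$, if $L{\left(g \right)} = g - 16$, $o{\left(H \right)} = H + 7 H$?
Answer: $- \frac{590549133}{13999040} \approx -42.185$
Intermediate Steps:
$o{\left(H \right)} = 8 H$
$L{\left(g \right)} = -16 + g$ ($L{\left(g \right)} = g - 16 = -16 + g$)
$\frac{L{\left(85 \right)}}{-39770} - \frac{29697}{o{\left(88 \right)}} = \frac{-16 + 85}{-39770} - \frac{29697}{8 \cdot 88} = 69 \left(- \frac{1}{39770}\right) - \frac{29697}{704} = - \frac{69}{39770} - \frac{29697}{704} = - \frac{590549133}{13999040}$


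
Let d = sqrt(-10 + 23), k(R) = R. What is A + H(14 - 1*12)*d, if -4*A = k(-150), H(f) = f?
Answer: 75/2 + 2*sqrt(13) ≈ 44.711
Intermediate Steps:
d = sqrt(13) ≈ 3.6056
A = 75/2 (A = -1/4*(-150) = 75/2 ≈ 37.500)
A + H(14 - 1*12)*d = 75/2 + (14 - 1*12)*sqrt(13) = 75/2 + (14 - 12)*sqrt(13) = 75/2 + 2*sqrt(13)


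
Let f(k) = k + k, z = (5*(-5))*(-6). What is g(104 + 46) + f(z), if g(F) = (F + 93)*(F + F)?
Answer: 73200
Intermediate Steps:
g(F) = 2*F*(93 + F) (g(F) = (93 + F)*(2*F) = 2*F*(93 + F))
z = 150 (z = -25*(-6) = 150)
f(k) = 2*k
g(104 + 46) + f(z) = 2*(104 + 46)*(93 + (104 + 46)) + 2*150 = 2*150*(93 + 150) + 300 = 2*150*243 + 300 = 72900 + 300 = 73200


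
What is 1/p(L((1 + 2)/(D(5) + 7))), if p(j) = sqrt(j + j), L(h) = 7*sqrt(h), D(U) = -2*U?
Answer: -sqrt(14)*I**(3/2)/14 ≈ 0.18898 - 0.18898*I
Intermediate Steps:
p(j) = sqrt(2)*sqrt(j) (p(j) = sqrt(2*j) = sqrt(2)*sqrt(j))
1/p(L((1 + 2)/(D(5) + 7))) = 1/(sqrt(2)*sqrt(7*sqrt((1 + 2)/(-2*5 + 7)))) = 1/(sqrt(2)*sqrt(7*sqrt(3/(-10 + 7)))) = 1/(sqrt(2)*sqrt(7*sqrt(3/(-3)))) = 1/(sqrt(2)*sqrt(7*sqrt(3*(-1/3)))) = 1/(sqrt(2)*sqrt(7*sqrt(-1))) = 1/(sqrt(2)*sqrt(7*I)) = 1/(sqrt(2)*(sqrt(7)*sqrt(I))) = 1/(sqrt(14)*sqrt(I)) = -sqrt(14)*I**(3/2)/14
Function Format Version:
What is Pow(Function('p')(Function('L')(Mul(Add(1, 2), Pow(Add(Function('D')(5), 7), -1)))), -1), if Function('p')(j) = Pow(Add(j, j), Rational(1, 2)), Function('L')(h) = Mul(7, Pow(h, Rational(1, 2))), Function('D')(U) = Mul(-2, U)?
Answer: Mul(Rational(-1, 14), Pow(14, Rational(1, 2)), Pow(I, Rational(3, 2))) ≈ Add(0.18898, Mul(-0.18898, I))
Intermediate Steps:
Function('p')(j) = Mul(Pow(2, Rational(1, 2)), Pow(j, Rational(1, 2))) (Function('p')(j) = Pow(Mul(2, j), Rational(1, 2)) = Mul(Pow(2, Rational(1, 2)), Pow(j, Rational(1, 2))))
Pow(Function('p')(Function('L')(Mul(Add(1, 2), Pow(Add(Function('D')(5), 7), -1)))), -1) = Pow(Mul(Pow(2, Rational(1, 2)), Pow(Mul(7, Pow(Mul(Add(1, 2), Pow(Add(Mul(-2, 5), 7), -1)), Rational(1, 2))), Rational(1, 2))), -1) = Pow(Mul(Pow(2, Rational(1, 2)), Pow(Mul(7, Pow(Mul(3, Pow(Add(-10, 7), -1)), Rational(1, 2))), Rational(1, 2))), -1) = Pow(Mul(Pow(2, Rational(1, 2)), Pow(Mul(7, Pow(Mul(3, Pow(-3, -1)), Rational(1, 2))), Rational(1, 2))), -1) = Pow(Mul(Pow(2, Rational(1, 2)), Pow(Mul(7, Pow(Mul(3, Rational(-1, 3)), Rational(1, 2))), Rational(1, 2))), -1) = Pow(Mul(Pow(2, Rational(1, 2)), Pow(Mul(7, Pow(-1, Rational(1, 2))), Rational(1, 2))), -1) = Pow(Mul(Pow(2, Rational(1, 2)), Pow(Mul(7, I), Rational(1, 2))), -1) = Pow(Mul(Pow(2, Rational(1, 2)), Mul(Pow(7, Rational(1, 2)), Pow(I, Rational(1, 2)))), -1) = Pow(Mul(Pow(14, Rational(1, 2)), Pow(I, Rational(1, 2))), -1) = Mul(Rational(-1, 14), Pow(14, Rational(1, 2)), Pow(I, Rational(3, 2)))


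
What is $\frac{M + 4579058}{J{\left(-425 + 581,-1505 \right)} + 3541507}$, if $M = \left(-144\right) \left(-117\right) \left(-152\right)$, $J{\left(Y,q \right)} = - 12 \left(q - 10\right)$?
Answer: $\frac{2018162}{3559687} \approx 0.56695$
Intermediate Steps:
$J{\left(Y,q \right)} = 120 - 12 q$ ($J{\left(Y,q \right)} = - 12 \left(-10 + q\right) = 120 - 12 q$)
$M = -2560896$ ($M = 16848 \left(-152\right) = -2560896$)
$\frac{M + 4579058}{J{\left(-425 + 581,-1505 \right)} + 3541507} = \frac{-2560896 + 4579058}{\left(120 - -18060\right) + 3541507} = \frac{2018162}{\left(120 + 18060\right) + 3541507} = \frac{2018162}{18180 + 3541507} = \frac{2018162}{3559687}$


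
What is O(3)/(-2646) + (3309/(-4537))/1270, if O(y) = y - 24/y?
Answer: 5013584/3811556385 ≈ 0.0013154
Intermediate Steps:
O(3)/(-2646) + (3309/(-4537))/1270 = (3 - 24/3)/(-2646) + (3309/(-4537))/1270 = (3 - 24*⅓)*(-1/2646) + (3309*(-1/4537))*(1/1270) = (3 - 8)*(-1/2646) - 3309/4537*1/1270 = -5*(-1/2646) - 3309/5761990 = 5/2646 - 3309/5761990 = 5013584/3811556385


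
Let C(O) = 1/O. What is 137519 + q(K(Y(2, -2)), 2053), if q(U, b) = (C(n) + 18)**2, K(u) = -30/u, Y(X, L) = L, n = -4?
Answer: 2205345/16 ≈ 1.3783e+5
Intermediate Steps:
q(U, b) = 5041/16 (q(U, b) = (1/(-4) + 18)**2 = (-1/4 + 18)**2 = (71/4)**2 = 5041/16)
137519 + q(K(Y(2, -2)), 2053) = 137519 + 5041/16 = 2205345/16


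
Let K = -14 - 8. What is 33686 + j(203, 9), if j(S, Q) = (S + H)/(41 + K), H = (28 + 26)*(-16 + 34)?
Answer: 641209/19 ≈ 33748.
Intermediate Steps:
H = 972 (H = 54*18 = 972)
K = -22
j(S, Q) = 972/19 + S/19 (j(S, Q) = (S + 972)/(41 - 22) = (972 + S)/19 = (972 + S)*(1/19) = 972/19 + S/19)
33686 + j(203, 9) = 33686 + (972/19 + (1/19)*203) = 33686 + (972/19 + 203/19) = 33686 + 1175/19 = 641209/19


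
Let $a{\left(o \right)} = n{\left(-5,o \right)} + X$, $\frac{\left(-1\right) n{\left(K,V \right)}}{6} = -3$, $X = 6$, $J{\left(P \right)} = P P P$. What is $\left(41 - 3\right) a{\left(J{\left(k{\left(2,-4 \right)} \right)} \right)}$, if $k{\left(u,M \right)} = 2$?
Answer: $912$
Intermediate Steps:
$J{\left(P \right)} = P^{3}$ ($J{\left(P \right)} = P^{2} P = P^{3}$)
$n{\left(K,V \right)} = 18$ ($n{\left(K,V \right)} = \left(-6\right) \left(-3\right) = 18$)
$a{\left(o \right)} = 24$ ($a{\left(o \right)} = 18 + 6 = 24$)
$\left(41 - 3\right) a{\left(J{\left(k{\left(2,-4 \right)} \right)} \right)} = \left(41 - 3\right) 24 = 38 \cdot 24 = 912$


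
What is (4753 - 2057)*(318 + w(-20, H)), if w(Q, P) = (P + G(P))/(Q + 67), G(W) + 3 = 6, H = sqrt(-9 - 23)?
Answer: 40302504/47 + 10784*I*sqrt(2)/47 ≈ 8.575e+5 + 324.49*I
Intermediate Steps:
H = 4*I*sqrt(2) (H = sqrt(-32) = 4*I*sqrt(2) ≈ 5.6569*I)
G(W) = 3 (G(W) = -3 + 6 = 3)
w(Q, P) = (3 + P)/(67 + Q) (w(Q, P) = (P + 3)/(Q + 67) = (3 + P)/(67 + Q))
(4753 - 2057)*(318 + w(-20, H)) = (4753 - 2057)*(318 + (3 + 4*I*sqrt(2))/(67 - 20)) = 2696*(318 + (3 + 4*I*sqrt(2))/47) = 2696*(318 + (3/47 + 4*I*sqrt(2)/47)) = 2696*(14949/47 + 4*I*sqrt(2)/47) = 40302504/47 + 10784*I*sqrt(2)/47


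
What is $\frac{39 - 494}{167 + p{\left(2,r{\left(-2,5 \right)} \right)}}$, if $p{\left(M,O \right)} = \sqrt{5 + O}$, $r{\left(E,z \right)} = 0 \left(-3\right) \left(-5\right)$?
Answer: $- \frac{75985}{27884} + \frac{455 \sqrt{5}}{27884} \approx -2.6886$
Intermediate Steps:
$r{\left(E,z \right)} = 0$ ($r{\left(E,z \right)} = 0 \left(-5\right) = 0$)
$\frac{39 - 494}{167 + p{\left(2,r{\left(-2,5 \right)} \right)}} = \frac{39 - 494}{167 + \sqrt{5 + 0}} = - \frac{455}{167 + \sqrt{5}}$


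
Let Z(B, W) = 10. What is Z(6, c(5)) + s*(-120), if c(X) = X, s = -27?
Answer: 3250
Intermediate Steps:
Z(6, c(5)) + s*(-120) = 10 - 27*(-120) = 10 + 3240 = 3250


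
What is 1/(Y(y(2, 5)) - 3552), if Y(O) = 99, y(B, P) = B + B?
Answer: -1/3453 ≈ -0.00028960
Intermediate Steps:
y(B, P) = 2*B
1/(Y(y(2, 5)) - 3552) = 1/(99 - 3552) = 1/(-3453) = -1/3453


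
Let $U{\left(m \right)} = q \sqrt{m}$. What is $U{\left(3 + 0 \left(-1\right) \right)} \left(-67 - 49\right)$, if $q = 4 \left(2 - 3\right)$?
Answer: $464 \sqrt{3} \approx 803.67$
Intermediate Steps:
$q = -4$ ($q = 4 \left(-1\right) = -4$)
$U{\left(m \right)} = - 4 \sqrt{m}$
$U{\left(3 + 0 \left(-1\right) \right)} \left(-67 - 49\right) = - 4 \sqrt{3 + 0 \left(-1\right)} \left(-67 - 49\right) = - 4 \sqrt{3 + 0} \left(-116\right) = - 4 \sqrt{3} \left(-116\right) = 464 \sqrt{3}$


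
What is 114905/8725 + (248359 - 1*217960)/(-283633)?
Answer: 6465123718/494939585 ≈ 13.062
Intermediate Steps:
114905/8725 + (248359 - 1*217960)/(-283633) = 114905*(1/8725) + (248359 - 217960)*(-1/283633) = 22981/1745 + 30399*(-1/283633) = 22981/1745 - 30399/283633 = 6465123718/494939585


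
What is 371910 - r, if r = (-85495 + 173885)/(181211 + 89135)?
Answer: 50272146235/135173 ≈ 3.7191e+5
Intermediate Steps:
r = 44195/135173 (r = 88390/270346 = 88390*(1/270346) = 44195/135173 ≈ 0.32695)
371910 - r = 371910 - 1*44195/135173 = 371910 - 44195/135173 = 50272146235/135173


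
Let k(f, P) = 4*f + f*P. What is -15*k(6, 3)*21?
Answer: -13230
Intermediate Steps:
k(f, P) = 4*f + P*f
-15*k(6, 3)*21 = -90*(4 + 3)*21 = -90*7*21 = -15*42*21 = -630*21 = -13230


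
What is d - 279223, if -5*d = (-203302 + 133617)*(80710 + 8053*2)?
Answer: 1349045369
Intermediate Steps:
d = 1349324592 (d = -(-203302 + 133617)*(80710 + 8053*2)/5 = -(-13937)*(80710 + 16106) = -(-13937)*96816 = -⅕*(-6746622960) = 1349324592)
d - 279223 = 1349324592 - 279223 = 1349045369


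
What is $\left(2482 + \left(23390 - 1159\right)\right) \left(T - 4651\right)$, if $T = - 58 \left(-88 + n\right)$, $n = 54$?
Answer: $-66206127$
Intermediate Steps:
$T = 1972$ ($T = - 58 \left(-88 + 54\right) = \left(-58\right) \left(-34\right) = 1972$)
$\left(2482 + \left(23390 - 1159\right)\right) \left(T - 4651\right) = \left(2482 + \left(23390 - 1159\right)\right) \left(1972 - 4651\right) = \left(2482 + 22231\right) \left(-2679\right) = 24713 \left(-2679\right) = -66206127$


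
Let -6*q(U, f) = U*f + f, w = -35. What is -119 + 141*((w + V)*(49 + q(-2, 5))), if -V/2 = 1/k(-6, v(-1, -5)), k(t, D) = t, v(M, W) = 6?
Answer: -731113/3 ≈ -2.4370e+5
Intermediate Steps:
q(U, f) = -f/6 - U*f/6 (q(U, f) = -(U*f + f)/6 = -(f + U*f)/6 = -f/6 - U*f/6)
V = ⅓ (V = -2/(-6) = -2*(-⅙) = ⅓ ≈ 0.33333)
-119 + 141*((w + V)*(49 + q(-2, 5))) = -119 + 141*((-35 + ⅓)*(49 - ⅙*5*(1 - 2))) = -119 + 141*(-104*(49 - ⅙*5*(-1))/3) = -119 + 141*(-104*(49 + ⅚)/3) = -119 + 141*(-104/3*299/6) = -119 + 141*(-15548/9) = -119 - 730756/3 = -731113/3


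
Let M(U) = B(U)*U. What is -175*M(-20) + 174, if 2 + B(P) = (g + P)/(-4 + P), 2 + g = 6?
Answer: -13478/3 ≈ -4492.7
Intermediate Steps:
g = 4 (g = -2 + 6 = 4)
B(P) = -2 + (4 + P)/(-4 + P)
M(U) = U*(12 - U)/(-4 + U) (M(U) = ((12 - U)/(-4 + U))*U = U*(12 - U)/(-4 + U))
-175*M(-20) + 174 = -(-3500)*(12 - 1*(-20))/(-4 - 20) + 174 = -(-3500)*(12 + 20)/(-24) + 174 = -(-3500)*(-1)*32/24 + 174 = -175*80/3 + 174 = -14000/3 + 174 = -13478/3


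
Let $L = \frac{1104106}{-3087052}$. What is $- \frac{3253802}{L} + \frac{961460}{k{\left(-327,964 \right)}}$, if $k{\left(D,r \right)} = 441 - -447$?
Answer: $\frac{1115089507078489}{122555766} \approx 9.0986 \cdot 10^{6}$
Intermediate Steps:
$L = - \frac{552053}{1543526}$ ($L = 1104106 \left(- \frac{1}{3087052}\right) = - \frac{552053}{1543526} \approx -0.35766$)
$k{\left(D,r \right)} = 888$ ($k{\left(D,r \right)} = 441 + 447 = 888$)
$- \frac{3253802}{L} + \frac{961460}{k{\left(-327,964 \right)}} = - \frac{3253802}{- \frac{552053}{1543526}} + \frac{961460}{888} = \left(-3253802\right) \left(- \frac{1543526}{552053}\right) + 961460 \cdot \frac{1}{888} = \frac{5022327985852}{552053} + \frac{240365}{222} = \frac{1115089507078489}{122555766}$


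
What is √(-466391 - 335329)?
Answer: 6*I*√22270 ≈ 895.39*I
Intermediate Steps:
√(-466391 - 335329) = √(-801720) = 6*I*√22270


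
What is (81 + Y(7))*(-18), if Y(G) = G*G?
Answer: -2340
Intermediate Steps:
Y(G) = G²
(81 + Y(7))*(-18) = (81 + 7²)*(-18) = (81 + 49)*(-18) = 130*(-18) = -2340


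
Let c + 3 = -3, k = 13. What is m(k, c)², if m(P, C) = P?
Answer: 169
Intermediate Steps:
c = -6 (c = -3 - 3 = -6)
m(k, c)² = 13² = 169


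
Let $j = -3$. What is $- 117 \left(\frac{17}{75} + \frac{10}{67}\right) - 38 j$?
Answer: $\frac{117279}{1675} \approx 70.017$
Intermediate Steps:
$- 117 \left(\frac{17}{75} + \frac{10}{67}\right) - 38 j = - 117 \left(\frac{17}{75} + \frac{10}{67}\right) - -114 = - 117 \left(17 \cdot \frac{1}{75} + 10 \cdot \frac{1}{67}\right) + 114 = - 117 \left(\frac{17}{75} + \frac{10}{67}\right) + 114 = \left(-117\right) \frac{1889}{5025} + 114 = - \frac{73671}{1675} + 114 = \frac{117279}{1675}$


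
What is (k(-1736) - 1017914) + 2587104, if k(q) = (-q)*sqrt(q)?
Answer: 1569190 + 3472*I*sqrt(434) ≈ 1.5692e+6 + 72331.0*I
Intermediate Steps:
k(q) = -q**(3/2)
(k(-1736) - 1017914) + 2587104 = (-(-1736)**(3/2) - 1017914) + 2587104 = (-(-3472)*I*sqrt(434) - 1017914) + 2587104 = (3472*I*sqrt(434) - 1017914) + 2587104 = (-1017914 + 3472*I*sqrt(434)) + 2587104 = 1569190 + 3472*I*sqrt(434)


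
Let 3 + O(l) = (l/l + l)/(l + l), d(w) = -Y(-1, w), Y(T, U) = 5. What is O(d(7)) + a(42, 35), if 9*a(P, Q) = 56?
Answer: 163/45 ≈ 3.6222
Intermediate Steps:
a(P, Q) = 56/9 (a(P, Q) = (1/9)*56 = 56/9)
d(w) = -5 (d(w) = -1*5 = -5)
O(l) = -3 + (1 + l)/(2*l) (O(l) = -3 + (l/l + l)/(l + l) = -3 + (1 + l)/((2*l)) = -3 + (1 + l)*(1/(2*l)) = -3 + (1 + l)/(2*l))
O(d(7)) + a(42, 35) = (1/2)*(1 - 5*(-5))/(-5) + 56/9 = (1/2)*(-1/5)*(1 + 25) + 56/9 = (1/2)*(-1/5)*26 + 56/9 = -13/5 + 56/9 = 163/45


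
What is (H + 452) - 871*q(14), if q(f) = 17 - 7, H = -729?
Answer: -8987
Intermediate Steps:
q(f) = 10
(H + 452) - 871*q(14) = (-729 + 452) - 871*10 = -277 - 8710 = -8987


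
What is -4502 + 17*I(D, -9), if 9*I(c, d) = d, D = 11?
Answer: -4519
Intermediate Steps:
I(c, d) = d/9
-4502 + 17*I(D, -9) = -4502 + 17*((1/9)*(-9)) = -4502 + 17*(-1) = -4502 - 17 = -4519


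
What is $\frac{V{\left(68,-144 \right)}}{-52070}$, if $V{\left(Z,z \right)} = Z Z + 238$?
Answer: $- \frac{2431}{26035} \approx -0.093374$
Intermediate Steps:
$V{\left(Z,z \right)} = 238 + Z^{2}$ ($V{\left(Z,z \right)} = Z^{2} + 238 = 238 + Z^{2}$)
$\frac{V{\left(68,-144 \right)}}{-52070} = \frac{238 + 68^{2}}{-52070} = \left(238 + 4624\right) \left(- \frac{1}{52070}\right) = 4862 \left(- \frac{1}{52070}\right) = - \frac{2431}{26035}$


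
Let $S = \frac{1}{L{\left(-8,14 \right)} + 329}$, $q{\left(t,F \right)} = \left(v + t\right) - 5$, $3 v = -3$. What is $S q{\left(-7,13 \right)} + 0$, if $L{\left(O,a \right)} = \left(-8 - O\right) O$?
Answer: $- \frac{13}{329} \approx -0.039514$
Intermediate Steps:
$v = -1$ ($v = \frac{1}{3} \left(-3\right) = -1$)
$q{\left(t,F \right)} = -6 + t$ ($q{\left(t,F \right)} = \left(-1 + t\right) - 5 = -6 + t$)
$L{\left(O,a \right)} = O \left(-8 - O\right)$
$S = \frac{1}{329}$ ($S = \frac{1}{\left(-1\right) \left(-8\right) \left(8 - 8\right) + 329} = \frac{1}{\left(-1\right) \left(-8\right) 0 + 329} = \frac{1}{0 + 329} = \frac{1}{329} \approx 0.0030395$)
$S q{\left(-7,13 \right)} + 0 = \frac{-6 - 7}{329} + 0 = \frac{1}{329} \left(-13\right) + 0 = - \frac{13}{329} + 0 = - \frac{13}{329}$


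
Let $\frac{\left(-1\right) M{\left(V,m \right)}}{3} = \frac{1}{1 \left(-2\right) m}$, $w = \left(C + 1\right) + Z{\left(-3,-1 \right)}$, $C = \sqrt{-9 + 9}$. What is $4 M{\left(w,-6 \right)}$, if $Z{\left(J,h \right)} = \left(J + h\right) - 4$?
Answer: $-1$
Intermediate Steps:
$Z{\left(J,h \right)} = -4 + J + h$
$C = 0$ ($C = \sqrt{0} = 0$)
$w = -7$ ($w = \left(0 + 1\right) - 8 = 1 - 8 = -7$)
$M{\left(V,m \right)} = \frac{3}{2 m}$ ($M{\left(V,m \right)} = - \frac{3}{1 \left(-2\right) m} = - \frac{3}{\left(-2\right) m} = - 3 \left(- \frac{1}{2 m}\right) = \frac{3}{2 m}$)
$4 M{\left(w,-6 \right)} = 4 \frac{3}{2 \left(-6\right)} = 4 \cdot \frac{3}{2} \left(- \frac{1}{6}\right) = 4 \left(- \frac{1}{4}\right) = -1$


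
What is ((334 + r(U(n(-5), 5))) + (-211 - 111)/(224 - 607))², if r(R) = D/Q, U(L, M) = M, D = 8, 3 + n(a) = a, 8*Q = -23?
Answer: 8556210010000/77598481 ≈ 1.1026e+5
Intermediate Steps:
Q = -23/8 (Q = (⅛)*(-23) = -23/8 ≈ -2.8750)
n(a) = -3 + a
r(R) = -64/23 (r(R) = 8/(-23/8) = 8*(-8/23) = -64/23)
((334 + r(U(n(-5), 5))) + (-211 - 111)/(224 - 607))² = ((334 - 64/23) + (-211 - 111)/(224 - 607))² = (7618/23 - 322/(-383))² = (7618/23 - 322*(-1/383))² = (7618/23 + 322/383)² = (2925100/8809)² = 8556210010000/77598481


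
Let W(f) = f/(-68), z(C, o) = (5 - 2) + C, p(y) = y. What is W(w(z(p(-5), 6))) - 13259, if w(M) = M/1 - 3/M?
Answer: -1803223/136 ≈ -13259.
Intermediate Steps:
z(C, o) = 3 + C
w(M) = M - 3/M (w(M) = M*1 - 3/M = M - 3/M)
W(f) = -f/68 (W(f) = f*(-1/68) = -f/68)
W(w(z(p(-5), 6))) - 13259 = -((3 - 5) - 3/(3 - 5))/68 - 13259 = -(-2 - 3/(-2))/68 - 13259 = -(-2 - 3*(-½))/68 - 13259 = -(-2 + 3/2)/68 - 13259 = -1/68*(-½) - 13259 = 1/136 - 13259 = -1803223/136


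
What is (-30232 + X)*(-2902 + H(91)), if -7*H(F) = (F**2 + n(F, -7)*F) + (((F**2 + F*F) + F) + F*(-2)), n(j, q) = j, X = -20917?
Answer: 389806529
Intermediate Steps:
H(F) = -4*F**2/7 + F/7 (H(F) = -((F**2 + F*F) + (((F**2 + F*F) + F) + F*(-2)))/7 = -((F**2 + F**2) + (((F**2 + F**2) + F) - 2*F))/7 = -(2*F**2 + ((2*F**2 + F) - 2*F))/7 = -(2*F**2 + ((F + 2*F**2) - 2*F))/7 = -(2*F**2 + (-F + 2*F**2))/7 = -(-F + 4*F**2)/7 = -4*F**2/7 + F/7)
(-30232 + X)*(-2902 + H(91)) = (-30232 - 20917)*(-2902 + (1/7)*91*(1 - 4*91)) = -51149*(-2902 + (1/7)*91*(1 - 364)) = -51149*(-2902 + (1/7)*91*(-363)) = -51149*(-2902 - 4719) = -51149*(-7621) = 389806529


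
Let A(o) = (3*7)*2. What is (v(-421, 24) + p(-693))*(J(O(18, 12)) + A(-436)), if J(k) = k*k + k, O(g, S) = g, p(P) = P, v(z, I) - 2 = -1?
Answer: -265728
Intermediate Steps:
v(z, I) = 1 (v(z, I) = 2 - 1 = 1)
J(k) = k + k² (J(k) = k² + k = k + k²)
A(o) = 42 (A(o) = 21*2 = 42)
(v(-421, 24) + p(-693))*(J(O(18, 12)) + A(-436)) = (1 - 693)*(18*(1 + 18) + 42) = -692*(18*19 + 42) = -692*(342 + 42) = -692*384 = -265728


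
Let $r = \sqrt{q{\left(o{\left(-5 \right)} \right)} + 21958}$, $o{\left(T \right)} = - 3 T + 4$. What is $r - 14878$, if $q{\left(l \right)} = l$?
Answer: $-14878 + \sqrt{21977} \approx -14730.0$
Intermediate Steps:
$o{\left(T \right)} = 4 - 3 T$
$r = \sqrt{21977}$ ($r = \sqrt{\left(4 - -15\right) + 21958} = \sqrt{\left(4 + 15\right) + 21958} = \sqrt{19 + 21958} = \sqrt{21977} \approx 148.25$)
$r - 14878 = \sqrt{21977} - 14878 = -14878 + \sqrt{21977}$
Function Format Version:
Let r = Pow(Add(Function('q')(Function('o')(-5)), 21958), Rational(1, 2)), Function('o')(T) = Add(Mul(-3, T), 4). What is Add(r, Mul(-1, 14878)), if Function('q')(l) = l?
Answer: Add(-14878, Pow(21977, Rational(1, 2))) ≈ -14730.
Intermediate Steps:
Function('o')(T) = Add(4, Mul(-3, T))
r = Pow(21977, Rational(1, 2)) (r = Pow(Add(Add(4, Mul(-3, -5)), 21958), Rational(1, 2)) = Pow(Add(Add(4, 15), 21958), Rational(1, 2)) = Pow(Add(19, 21958), Rational(1, 2)) = Pow(21977, Rational(1, 2)) ≈ 148.25)
Add(r, Mul(-1, 14878)) = Add(Pow(21977, Rational(1, 2)), Mul(-1, 14878)) = Add(Pow(21977, Rational(1, 2)), -14878) = Add(-14878, Pow(21977, Rational(1, 2)))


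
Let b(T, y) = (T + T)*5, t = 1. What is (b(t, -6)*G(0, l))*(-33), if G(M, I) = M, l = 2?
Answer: 0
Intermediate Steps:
b(T, y) = 10*T (b(T, y) = (2*T)*5 = 10*T)
(b(t, -6)*G(0, l))*(-33) = ((10*1)*0)*(-33) = (10*0)*(-33) = 0*(-33) = 0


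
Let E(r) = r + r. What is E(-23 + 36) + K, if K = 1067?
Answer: 1093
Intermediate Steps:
E(r) = 2*r
E(-23 + 36) + K = 2*(-23 + 36) + 1067 = 2*13 + 1067 = 26 + 1067 = 1093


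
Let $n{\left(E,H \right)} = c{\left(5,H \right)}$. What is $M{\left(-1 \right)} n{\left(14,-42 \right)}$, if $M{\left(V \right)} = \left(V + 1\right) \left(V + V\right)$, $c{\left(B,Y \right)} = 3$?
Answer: $0$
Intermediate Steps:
$n{\left(E,H \right)} = 3$
$M{\left(V \right)} = 2 V \left(1 + V\right)$ ($M{\left(V \right)} = \left(1 + V\right) 2 V = 2 V \left(1 + V\right)$)
$M{\left(-1 \right)} n{\left(14,-42 \right)} = 2 \left(-1\right) \left(1 - 1\right) 3 = 2 \left(-1\right) 0 \cdot 3 = 0 \cdot 3 = 0$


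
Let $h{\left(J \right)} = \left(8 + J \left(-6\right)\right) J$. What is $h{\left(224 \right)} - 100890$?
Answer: $-400154$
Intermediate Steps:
$h{\left(J \right)} = J \left(8 - 6 J\right)$ ($h{\left(J \right)} = \left(8 - 6 J\right) J = J \left(8 - 6 J\right)$)
$h{\left(224 \right)} - 100890 = 2 \cdot 224 \left(4 - 672\right) - 100890 = 2 \cdot 224 \left(-668\right) - 100890 = -299264 - 100890 = -400154$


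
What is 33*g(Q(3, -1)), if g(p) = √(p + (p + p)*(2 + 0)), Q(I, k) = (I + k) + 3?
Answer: 165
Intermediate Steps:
Q(I, k) = 3 + I + k
g(p) = √5*√p (g(p) = √(p + (2*p)*2) = √(p + 4*p) = √(5*p) = √5*√p)
33*g(Q(3, -1)) = 33*(√5*√(3 + 3 - 1)) = 33*(√5*√5) = 33*5 = 165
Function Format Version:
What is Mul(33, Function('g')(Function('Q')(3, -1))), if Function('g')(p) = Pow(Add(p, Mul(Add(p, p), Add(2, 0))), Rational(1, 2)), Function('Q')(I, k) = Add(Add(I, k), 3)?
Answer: 165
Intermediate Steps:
Function('Q')(I, k) = Add(3, I, k)
Function('g')(p) = Mul(Pow(5, Rational(1, 2)), Pow(p, Rational(1, 2))) (Function('g')(p) = Pow(Add(p, Mul(Mul(2, p), 2)), Rational(1, 2)) = Pow(Add(p, Mul(4, p)), Rational(1, 2)) = Pow(Mul(5, p), Rational(1, 2)) = Mul(Pow(5, Rational(1, 2)), Pow(p, Rational(1, 2))))
Mul(33, Function('g')(Function('Q')(3, -1))) = Mul(33, Mul(Pow(5, Rational(1, 2)), Pow(Add(3, 3, -1), Rational(1, 2)))) = Mul(33, Mul(Pow(5, Rational(1, 2)), Pow(5, Rational(1, 2)))) = Mul(33, 5) = 165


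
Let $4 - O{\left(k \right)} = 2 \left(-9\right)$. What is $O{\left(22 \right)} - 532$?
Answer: $-510$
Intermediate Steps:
$O{\left(k \right)} = 22$ ($O{\left(k \right)} = 4 - 2 \left(-9\right) = 4 - -18 = 4 + 18 = 22$)
$O{\left(22 \right)} - 532 = 22 - 532 = -510$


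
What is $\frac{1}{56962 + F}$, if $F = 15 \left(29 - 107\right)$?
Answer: $\frac{1}{55792} \approx 1.7924 \cdot 10^{-5}$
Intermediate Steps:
$F = -1170$ ($F = 15 \left(-78\right) = -1170$)
$\frac{1}{56962 + F} = \frac{1}{56962 - 1170} = \frac{1}{55792}$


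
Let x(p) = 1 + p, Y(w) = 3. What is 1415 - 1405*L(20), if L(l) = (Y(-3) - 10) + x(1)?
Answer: 8440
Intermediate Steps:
L(l) = -5 (L(l) = (3 - 10) + (1 + 1) = -7 + 2 = -5)
1415 - 1405*L(20) = 1415 - 1405*(-5) = 1415 + 7025 = 8440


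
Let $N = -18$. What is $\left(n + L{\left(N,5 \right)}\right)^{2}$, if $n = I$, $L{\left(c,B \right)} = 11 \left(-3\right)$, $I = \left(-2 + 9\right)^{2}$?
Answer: $256$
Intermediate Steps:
$I = 49$ ($I = 7^{2} = 49$)
$L{\left(c,B \right)} = -33$
$n = 49$
$\left(n + L{\left(N,5 \right)}\right)^{2} = \left(49 - 33\right)^{2} = 16^{2} = 256$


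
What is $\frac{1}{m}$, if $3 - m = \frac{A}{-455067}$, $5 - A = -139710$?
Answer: $\frac{455067}{1504916} \approx 0.30239$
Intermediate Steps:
$A = 139715$ ($A = 5 - -139710 = 5 + 139710 = 139715$)
$m = \frac{1504916}{455067}$ ($m = 3 - \frac{139715}{-455067} = 3 - 139715 \left(- \frac{1}{455067}\right) = 3 - - \frac{139715}{455067} = 3 + \frac{139715}{455067} = \frac{1504916}{455067} \approx 3.307$)
$\frac{1}{m} = \frac{1}{\frac{1504916}{455067}} = \frac{455067}{1504916}$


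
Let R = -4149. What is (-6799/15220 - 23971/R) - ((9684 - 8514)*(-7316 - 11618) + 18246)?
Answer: 1397747020064089/63147780 ≈ 2.2135e+7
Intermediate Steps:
(-6799/15220 - 23971/R) - ((9684 - 8514)*(-7316 - 11618) + 18246) = (-6799/15220 - 23971/(-4149)) - ((9684 - 8514)*(-7316 - 11618) + 18246) = (-6799*1/15220 - 23971*(-1/4149)) - (1170*(-18934) + 18246) = (-6799/15220 + 23971/4149) - (-22152780 + 18246) = 336629569/63147780 - 1*(-22134534) = 336629569/63147780 + 22134534 = 1397747020064089/63147780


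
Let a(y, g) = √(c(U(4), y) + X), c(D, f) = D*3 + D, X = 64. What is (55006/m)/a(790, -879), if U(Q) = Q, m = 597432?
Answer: 27503*√5/5974320 ≈ 0.010294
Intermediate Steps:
c(D, f) = 4*D (c(D, f) = 3*D + D = 4*D)
a(y, g) = 4*√5 (a(y, g) = √(4*4 + 64) = √(16 + 64) = √80 = 4*√5)
(55006/m)/a(790, -879) = (55006/597432)/((4*√5)) = (55006*(1/597432))*(√5/20) = 27503*(√5/20)/298716 = 27503*√5/5974320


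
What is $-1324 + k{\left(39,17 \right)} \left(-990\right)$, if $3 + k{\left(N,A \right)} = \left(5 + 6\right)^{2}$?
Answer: $-118144$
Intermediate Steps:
$k{\left(N,A \right)} = 118$ ($k{\left(N,A \right)} = -3 + \left(5 + 6\right)^{2} = -3 + 11^{2} = -3 + 121 = 118$)
$-1324 + k{\left(39,17 \right)} \left(-990\right) = -1324 + 118 \left(-990\right) = -1324 - 116820 = -118144$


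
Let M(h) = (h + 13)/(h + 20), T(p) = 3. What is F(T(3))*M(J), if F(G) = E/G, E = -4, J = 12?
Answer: -25/24 ≈ -1.0417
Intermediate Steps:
F(G) = -4/G
M(h) = (13 + h)/(20 + h)
F(T(3))*M(J) = (-4/3)*((13 + 12)/(20 + 12)) = (-4*⅓)*(25/32) = -25/24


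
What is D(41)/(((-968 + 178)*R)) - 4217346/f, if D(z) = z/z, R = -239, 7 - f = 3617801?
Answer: 398140358027/341537842570 ≈ 1.1657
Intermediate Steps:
f = -3617794 (f = 7 - 1*3617801 = 7 - 3617801 = -3617794)
D(z) = 1
D(41)/(((-968 + 178)*R)) - 4217346/f = 1/((-968 + 178)*(-239)) - 4217346/(-3617794) = 1/(-790*(-239)) - 4217346*(-1/3617794) = 1/188810 + 2108673/1808897 = 398140358027/341537842570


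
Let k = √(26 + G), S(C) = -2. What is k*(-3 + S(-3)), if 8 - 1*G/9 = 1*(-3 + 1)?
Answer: -10*√29 ≈ -53.852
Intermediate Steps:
G = 90 (G = 72 - 9*(-3 + 1) = 72 - 9*(-2) = 72 + 18 = 90)
k = 2*√29 (k = √(26 + 90) = √116 = 2*√29 ≈ 10.770)
k*(-3 + S(-3)) = (2*√29)*(-3 - 2) = (2*√29)*(-5) = -10*√29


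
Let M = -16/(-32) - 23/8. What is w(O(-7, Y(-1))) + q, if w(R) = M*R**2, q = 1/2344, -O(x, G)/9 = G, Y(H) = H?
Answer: -225463/1172 ≈ -192.37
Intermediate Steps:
O(x, G) = -9*G
M = -19/8 (M = -16*(-1/32) - 23*1/8 = 1/2 - 23/8 = -19/8 ≈ -2.3750)
q = 1/2344 ≈ 0.00042662
w(R) = -19*R**2/8
w(O(-7, Y(-1))) + q = -19*(-9*(-1))**2/8 + 1/2344 = -19/8*9**2 + 1/2344 = -19/8*81 + 1/2344 = -1539/8 + 1/2344 = -225463/1172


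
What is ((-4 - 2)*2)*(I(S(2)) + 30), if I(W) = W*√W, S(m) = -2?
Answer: -360 + 24*I*√2 ≈ -360.0 + 33.941*I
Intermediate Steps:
I(W) = W^(3/2)
((-4 - 2)*2)*(I(S(2)) + 30) = ((-4 - 2)*2)*((-2)^(3/2) + 30) = (-6*2)*(-2*I*√2 + 30) = -12*(30 - 2*I*√2) = -360 + 24*I*√2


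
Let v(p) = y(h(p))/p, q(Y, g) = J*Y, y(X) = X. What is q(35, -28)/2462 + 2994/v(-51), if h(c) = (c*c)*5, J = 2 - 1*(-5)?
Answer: -2436251/209270 ≈ -11.642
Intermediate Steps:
J = 7 (J = 2 + 5 = 7)
h(c) = 5*c² (h(c) = c²*5 = 5*c²)
q(Y, g) = 7*Y
v(p) = 5*p (v(p) = (5*p²)/p = 5*p)
q(35, -28)/2462 + 2994/v(-51) = (7*35)/2462 + 2994/((5*(-51))) = 245*(1/2462) + 2994/(-255) = 245/2462 + 2994*(-1/255) = 245/2462 - 998/85 = -2436251/209270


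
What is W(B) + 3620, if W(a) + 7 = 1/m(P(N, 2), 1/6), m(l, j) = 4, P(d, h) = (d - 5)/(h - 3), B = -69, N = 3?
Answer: 14453/4 ≈ 3613.3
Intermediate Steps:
P(d, h) = (-5 + d)/(-3 + h)
W(a) = -27/4 (W(a) = -7 + 1/4 = -7 + ¼ = -27/4)
W(B) + 3620 = -27/4 + 3620 = 14453/4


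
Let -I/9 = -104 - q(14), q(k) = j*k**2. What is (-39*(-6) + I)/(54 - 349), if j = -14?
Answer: 23526/295 ≈ 79.749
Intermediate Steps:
q(k) = -14*k**2
I = -23760 (I = -9*(-104 - (-14)*14**2) = -9*(-104 - (-14)*196) = -9*(-104 - 1*(-2744)) = -9*(-104 + 2744) = -9*2640 = -23760)
(-39*(-6) + I)/(54 - 349) = (-39*(-6) - 23760)/(54 - 349) = (234 - 23760)/(-295) = -23526*(-1/295) = 23526/295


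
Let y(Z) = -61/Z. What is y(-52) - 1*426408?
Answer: -22173155/52 ≈ -4.2641e+5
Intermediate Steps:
y(-52) - 1*426408 = -61/(-52) - 1*426408 = -61*(-1/52) - 426408 = 61/52 - 426408 = -22173155/52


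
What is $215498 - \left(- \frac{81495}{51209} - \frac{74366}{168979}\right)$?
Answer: $\frac{1864774701831377}{8653245611} \approx 2.155 \cdot 10^{5}$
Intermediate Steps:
$215498 - \left(- \frac{81495}{51209} - \frac{74366}{168979}\right) = 215498 - - \frac{17579152099}{8653245611} = 215498 + \left(\frac{74366}{168979} + \frac{81495}{51209}\right) = 215498 + \frac{17579152099}{8653245611} = \frac{1864774701831377}{8653245611}$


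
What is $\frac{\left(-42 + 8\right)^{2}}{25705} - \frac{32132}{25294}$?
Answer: $- \frac{398356598}{325091135} \approx -1.2254$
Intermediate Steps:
$\frac{\left(-42 + 8\right)^{2}}{25705} - \frac{32132}{25294} = \left(-34\right)^{2} \cdot \frac{1}{25705} - \frac{16066}{12647} = 1156 \cdot \frac{1}{25705} - \frac{16066}{12647} = \frac{1156}{25705} - \frac{16066}{12647} = - \frac{398356598}{325091135}$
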